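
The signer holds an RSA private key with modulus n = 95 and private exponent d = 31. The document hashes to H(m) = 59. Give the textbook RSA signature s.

79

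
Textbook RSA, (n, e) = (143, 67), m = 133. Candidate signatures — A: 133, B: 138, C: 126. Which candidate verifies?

Candidate A: Squares mod 143: 133^1≡133, 133^2≡100, 133^4≡133, 133^8≡100, 133^16≡133, 133^32≡100, 133^64≡133; 67 = 64 + 2 + 1, so 133^67 ≡ 133·100·133 ≡ 133 (mod 143)
  → matches m = 133
Candidate B: Squares mod 143: 138^1≡138, 138^2≡25, 138^4≡53, 138^8≡92, 138^16≡27, 138^32≡14, 138^64≡53; 67 = 64 + 2 + 1, so 138^67 ≡ 53·25·138 ≡ 96 (mod 143)
Candidate C: Squares mod 143: 126^1≡126, 126^2≡3, 126^4≡9, 126^8≡81, 126^16≡126, 126^32≡3, 126^64≡9; 67 = 64 + 2 + 1, so 126^67 ≡ 9·3·126 ≡ 113 (mod 143)

A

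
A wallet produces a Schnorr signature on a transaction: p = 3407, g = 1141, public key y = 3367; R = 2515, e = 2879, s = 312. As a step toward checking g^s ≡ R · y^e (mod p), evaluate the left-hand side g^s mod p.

Squares mod 3407: 1141^1≡1141, 1141^2≡407, 1141^4≡2113, 1141^8≡1599, 1141^16≡1551, 1141^32≡259, 1141^64≡2348, 1141^128≡578, 1141^256≡198
312 = 256 + 32 + 16 + 8, so 1141^312 ≡ 198·259·1551·1599 ≡ 572 (mod 3407)

572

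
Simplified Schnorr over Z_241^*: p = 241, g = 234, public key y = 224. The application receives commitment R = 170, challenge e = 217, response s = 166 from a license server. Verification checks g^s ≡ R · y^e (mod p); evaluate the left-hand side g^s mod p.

67

234^2 = 54756 ≡ 49
234^4 ≡ 49^2 = 2401 ≡ 232
234^8 ≡ 232^2 = 53824 ≡ 81
234^16 ≡ 81^2 = 6561 ≡ 54
234^32 ≡ 54^2 = 2916 ≡ 24
234^64 ≡ 24^2 = 576 ≡ 94
234^128 ≡ 94^2 = 8836 ≡ 160
166 = 128 + 32 + 4 + 2, so 234^166 ≡ 160·24·232·49 ≡ 67 (mod 241)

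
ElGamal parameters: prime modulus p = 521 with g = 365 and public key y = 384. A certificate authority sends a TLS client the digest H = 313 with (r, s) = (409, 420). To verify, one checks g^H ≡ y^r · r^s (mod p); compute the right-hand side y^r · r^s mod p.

259

384^2 = 147456 ≡ 13
384^4 ≡ 13^2 = 169
384^8 ≡ 169^2 = 28561 ≡ 427
384^16 ≡ 427^2 = 182329 ≡ 500
384^32 ≡ 500^2 = 250000 ≡ 441
384^64 ≡ 441^2 = 194481 ≡ 148
384^128 ≡ 148^2 = 21904 ≡ 22
384^256 ≡ 22^2 = 484
409 = 256 + 128 + 16 + 8 + 1, so 384^409 ≡ 484·22·500·427·384 ≡ 486 (mod 521)
409^2 = 167281 ≡ 40
409^4 ≡ 40^2 = 1600 ≡ 37
409^8 ≡ 37^2 = 1369 ≡ 327
409^16 ≡ 327^2 = 106929 ≡ 124
409^32 ≡ 124^2 = 15376 ≡ 267
409^64 ≡ 267^2 = 71289 ≡ 433
409^128 ≡ 433^2 = 187489 ≡ 450
409^256 ≡ 450^2 = 202500 ≡ 352
420 = 256 + 128 + 32 + 4, so 409^420 ≡ 352·450·267·37 ≡ 201 (mod 521)
y^r · r^s ≡ 486·201 = 97686 ≡ 259 (mod 521)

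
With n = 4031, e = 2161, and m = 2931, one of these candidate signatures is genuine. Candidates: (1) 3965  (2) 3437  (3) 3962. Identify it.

Candidate 1: Squares mod 4031: 3965^1≡3965, 3965^2≡325, 3965^4≡819, 3965^8≡1615, 3965^16≡168, 3965^32≡7, 3965^64≡49, 3965^128≡2401, 3965^256≡471, 3965^512≡136, 3965^1024≡2372, 3965^2048≡3139; 2161 = 2048 + 64 + 32 + 16 + 1, so 3965^2161 ≡ 3139·49·7·168·3965 ≡ 2931 (mod 4031)
  → matches m = 2931
Candidate 2: Squares mod 4031: 3437^1≡3437, 3437^2≡2139, 3437^4≡136, 3437^8≡2372, 3437^16≡3139, 3437^32≡1557, 3437^64≡1618, 3437^128≡1805, 3437^256≡977, 3437^512≡3213, 3437^1024≡4009, 3437^2048≡484; 2161 = 2048 + 64 + 32 + 16 + 1, so 3437^2161 ≡ 484·1618·1557·3139·3437 ≡ 3809 (mod 4031)
Candidate 3: Squares mod 4031: 3962^1≡3962, 3962^2≡730, 3962^4≡808, 3962^8≡3873, 3962^16≡778, 3962^32≡634, 3962^64≡2887, 3962^128≡2692, 3962^256≡3157, 3962^512≡2017, 3962^1024≡1010, 3962^2048≡257; 2161 = 2048 + 64 + 32 + 16 + 1, so 3962^2161 ≡ 257·2887·634·778·3962 ≡ 2277 (mod 4031)

1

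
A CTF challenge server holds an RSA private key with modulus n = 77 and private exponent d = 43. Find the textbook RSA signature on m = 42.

14

m^43 mod 77 = 14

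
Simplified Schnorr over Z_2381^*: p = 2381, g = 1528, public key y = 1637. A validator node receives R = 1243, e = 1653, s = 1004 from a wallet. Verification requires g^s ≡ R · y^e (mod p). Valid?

no

g^s mod p:
1528^2 = 2334784 ≡ 1404
1528^4 ≡ 1404^2 = 1971216 ≡ 2129
1528^8 ≡ 2129^2 = 4532641 ≡ 1598
1528^16 ≡ 1598^2 = 2553604 ≡ 1172
1528^32 ≡ 1172^2 = 1373584 ≡ 2128
1528^64 ≡ 2128^2 = 4528384 ≡ 2103
1528^128 ≡ 2103^2 = 4422609 ≡ 1092
1528^256 ≡ 1092^2 = 1192464 ≡ 1964
1528^512 ≡ 1964^2 = 3857296 ≡ 76
1004 = 512 + 256 + 128 + 64 + 32 + 8 + 4, so 1528^1004 ≡ 76·1964·1092·2103·2128·1598·2129 ≡ 2228 (mod 2381)
R · y^e mod p:
1637^2 = 2679769 ≡ 1144
1637^4 ≡ 1144^2 = 1308736 ≡ 1567
1637^8 ≡ 1567^2 = 2455489 ≡ 678
1637^16 ≡ 678^2 = 459684 ≡ 151
1637^32 ≡ 151^2 = 22801 ≡ 1372
1637^64 ≡ 1372^2 = 1882384 ≡ 1394
1637^128 ≡ 1394^2 = 1943236 ≡ 340
1637^256 ≡ 340^2 = 115600 ≡ 1312
1637^512 ≡ 1312^2 = 1721344 ≡ 2262
1637^1024 ≡ 2262^2 = 5116644 ≡ 2256
1653 = 1024 + 512 + 64 + 32 + 16 + 4 + 1, so 1637^1653 ≡ 2256·2262·1394·1372·151·1567·1637 ≡ 781 (mod 2381)
1243·781 = 970783 ≡ 1716 (mod 2381)
2228 ≠ 1716; the check fails.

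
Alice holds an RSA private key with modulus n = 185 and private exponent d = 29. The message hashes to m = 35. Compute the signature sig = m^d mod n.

50

m^2 ≡ 35^2 = 1225 ≡ 115
m^4 ≡ 115^2 = 13225 ≡ 90
m^8 ≡ 90^2 = 8100 ≡ 145
m^16 ≡ 145^2 = 21025 ≡ 120
29 = 16 + 8 + 4 + 1, so m^29 ≡ 120·145·90·35 ≡ 50 (mod 185)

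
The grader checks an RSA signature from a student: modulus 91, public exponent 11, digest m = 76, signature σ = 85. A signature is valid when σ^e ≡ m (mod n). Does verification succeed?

σ^2 ≡ 85^2 = 7225 ≡ 36
σ^4 ≡ 36^2 = 1296 ≡ 22
σ^8 ≡ 22^2 = 484 ≡ 29
11 = 8 + 2 + 1, so σ^11 ≡ 29·36·85 ≡ 15 (mod 91)
σ^11 mod 91 = 15, but m = 76.

fails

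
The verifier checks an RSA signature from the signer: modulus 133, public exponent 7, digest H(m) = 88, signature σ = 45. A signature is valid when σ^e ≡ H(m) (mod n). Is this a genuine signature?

forged

Squares mod 133: σ^1≡45, σ^2≡30, σ^4≡102
7 = 4 + 2 + 1, so σ^7 ≡ 102·30·45 ≡ 45 (mod 133)
The recovered value 45 does not match the digest 88.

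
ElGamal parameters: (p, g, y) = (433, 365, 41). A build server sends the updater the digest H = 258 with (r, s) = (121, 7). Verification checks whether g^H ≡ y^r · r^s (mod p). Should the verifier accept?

Left side g^H mod p:
365^2 = 133225 ≡ 294
365^4 ≡ 294^2 = 86436 ≡ 269
365^8 ≡ 269^2 = 72361 ≡ 50
365^16 ≡ 50^2 = 2500 ≡ 335
365^32 ≡ 335^2 = 112225 ≡ 78
365^64 ≡ 78^2 = 6084 ≡ 22
365^128 ≡ 22^2 = 484 ≡ 51
365^256 ≡ 51^2 = 2601 ≡ 3
258 = 256 + 2, so 365^258 ≡ 3·294 ≡ 16 (mod 433)
Right side y^r · r^s mod p:
41^2 = 1681 ≡ 382
41^4 ≡ 382^2 = 145924 ≡ 3
41^8 ≡ 3^2 = 9
41^16 ≡ 9^2 = 81
41^32 ≡ 81^2 = 6561 ≡ 66
41^64 ≡ 66^2 = 4356 ≡ 26
121 = 64 + 32 + 16 + 8 + 1, so 41^121 ≡ 26·66·81·9·41 ≡ 241 (mod 433)
121^2 = 14641 ≡ 352
121^4 ≡ 352^2 = 123904 ≡ 66
7 = 4 + 2 + 1, so 121^7 ≡ 66·352·121 ≡ 36 (mod 433)
241·36 = 8676 ≡ 16 (mod 433)
16 ≡ 16 (mod 433), so the signature is genuine.

accept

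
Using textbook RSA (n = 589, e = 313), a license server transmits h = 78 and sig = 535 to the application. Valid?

yes

Squares mod 589: sig^1≡535, sig^2≡560, sig^4≡252, sig^8≡481, sig^16≡473, sig^32≡498, sig^64≡35, sig^128≡47, sig^256≡442
313 = 256 + 32 + 16 + 8 + 1, so sig^313 ≡ 442·498·473·481·535 ≡ 78 (mod 589)
78 = h, so the signature checks out.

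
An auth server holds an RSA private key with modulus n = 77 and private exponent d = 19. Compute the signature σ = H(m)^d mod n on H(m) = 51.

(H(m))^2 ≡ 51^2 = 2601 ≡ 60
(H(m))^4 ≡ 60^2 = 3600 ≡ 58
(H(m))^8 ≡ 58^2 = 3364 ≡ 53
(H(m))^16 ≡ 53^2 = 2809 ≡ 37
19 = 16 + 2 + 1, so (H(m))^19 ≡ 37·60·51 ≡ 30 (mod 77)

30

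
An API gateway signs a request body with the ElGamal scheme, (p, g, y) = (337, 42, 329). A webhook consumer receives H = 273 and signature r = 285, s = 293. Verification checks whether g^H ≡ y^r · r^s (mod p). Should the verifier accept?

reject

Left side g^H mod p:
42^2 = 1764 ≡ 79
42^4 ≡ 79^2 = 6241 ≡ 175
42^8 ≡ 175^2 = 30625 ≡ 295
42^16 ≡ 295^2 = 87025 ≡ 79
42^32 ≡ 79^2 = 6241 ≡ 175
42^64 ≡ 175^2 = 30625 ≡ 295
42^128 ≡ 295^2 = 87025 ≡ 79
42^256 ≡ 79^2 = 6241 ≡ 175
273 = 256 + 16 + 1, so 42^273 ≡ 175·79·42 ≡ 336 (mod 337)
Right side y^r · r^s mod p:
329^2 = 108241 ≡ 64
329^4 ≡ 64^2 = 4096 ≡ 52
329^8 ≡ 52^2 = 2704 ≡ 8
329^16 ≡ 8^2 = 64
329^32 ≡ 64^2 = 4096 ≡ 52
329^64 ≡ 52^2 = 2704 ≡ 8
329^128 ≡ 8^2 = 64
329^256 ≡ 64^2 = 4096 ≡ 52
285 = 256 + 16 + 8 + 4 + 1, so 329^285 ≡ 52·64·8·52·329 ≡ 258 (mod 337)
285^2 = 81225 ≡ 8
285^4 ≡ 8^2 = 64
285^8 ≡ 64^2 = 4096 ≡ 52
285^16 ≡ 52^2 = 2704 ≡ 8
285^32 ≡ 8^2 = 64
285^64 ≡ 64^2 = 4096 ≡ 52
285^128 ≡ 52^2 = 2704 ≡ 8
285^256 ≡ 8^2 = 64
293 = 256 + 32 + 4 + 1, so 285^293 ≡ 64·64·64·285 ≡ 162 (mod 337)
258·162 = 41796 ≡ 8 (mod 337)
336 ≠ 8, so verification fails.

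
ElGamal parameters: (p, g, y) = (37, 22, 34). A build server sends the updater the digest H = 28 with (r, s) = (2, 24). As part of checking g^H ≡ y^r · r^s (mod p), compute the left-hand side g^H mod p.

22^2 = 484 ≡ 3
22^4 ≡ 3^2 = 9
22^8 ≡ 9^2 = 81 ≡ 7
22^16 ≡ 7^2 = 49 ≡ 12
28 = 16 + 8 + 4, so 22^28 ≡ 12·7·9 ≡ 16 (mod 37)

16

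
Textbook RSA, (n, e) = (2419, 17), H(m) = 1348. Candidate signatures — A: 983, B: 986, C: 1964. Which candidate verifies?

B

Candidate A: 983^17 mod 2419 = 1270
Candidate B: 986^17 mod 2419 = 1348
  → matches H(m) = 1348
Candidate C: 1964^17 mod 2419 = 1779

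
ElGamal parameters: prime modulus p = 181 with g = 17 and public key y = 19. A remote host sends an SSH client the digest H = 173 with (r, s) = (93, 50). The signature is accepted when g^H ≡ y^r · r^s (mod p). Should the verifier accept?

Left side g^H mod p:
17^2 = 289 ≡ 108
17^4 ≡ 108^2 = 11664 ≡ 80
17^8 ≡ 80^2 = 6400 ≡ 65
17^16 ≡ 65^2 = 4225 ≡ 62
17^32 ≡ 62^2 = 3844 ≡ 43
17^64 ≡ 43^2 = 1849 ≡ 39
17^128 ≡ 39^2 = 1521 ≡ 73
173 = 128 + 32 + 8 + 4 + 1, so 17^173 ≡ 73·43·65·80·17 ≡ 120 (mod 181)
Right side y^r · r^s mod p:
19^2 = 361 ≡ 180
19^4 ≡ 180^2 = 32400 ≡ 1
19^8 ≡ 1^2 = 1
19^16 ≡ 1^2 = 1
19^32 ≡ 1^2 = 1
19^64 ≡ 1^2 = 1
93 = 64 + 16 + 8 + 4 + 1, so 19^93 ≡ 1·1·1·1·19 ≡ 19 (mod 181)
93^2 = 8649 ≡ 142
93^4 ≡ 142^2 = 20164 ≡ 73
93^8 ≡ 73^2 = 5329 ≡ 80
93^16 ≡ 80^2 = 6400 ≡ 65
93^32 ≡ 65^2 = 4225 ≡ 62
50 = 32 + 16 + 2, so 93^50 ≡ 62·65·142 ≡ 119 (mod 181)
19·119 = 2261 ≡ 89 (mod 181)
120 ≠ 89, so verification fails.

reject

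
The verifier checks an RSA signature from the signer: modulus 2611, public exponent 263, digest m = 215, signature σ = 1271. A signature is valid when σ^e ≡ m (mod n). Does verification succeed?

Squares mod 2611: σ^1≡1271, σ^2≡1843, σ^4≡2349, σ^8≡758, σ^16≡144, σ^32≡2459, σ^64≡2216, σ^128≡1976, σ^256≡1131
263 = 256 + 4 + 2 + 1, so σ^263 ≡ 1131·2349·1843·1271 ≡ 2396 (mod 2611)
σ^263 mod 2611 = 2396, but m = 215.

fails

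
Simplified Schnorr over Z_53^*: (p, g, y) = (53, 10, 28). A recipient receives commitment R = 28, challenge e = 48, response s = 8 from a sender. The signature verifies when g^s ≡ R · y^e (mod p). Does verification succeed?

fails

g^s mod p:
10^8 mod 53 = 24
R · y^e mod p:
28^48 mod 53 = 46
28·46 = 1288 ≡ 16 (mod 53)
24 ≠ 16; the check fails.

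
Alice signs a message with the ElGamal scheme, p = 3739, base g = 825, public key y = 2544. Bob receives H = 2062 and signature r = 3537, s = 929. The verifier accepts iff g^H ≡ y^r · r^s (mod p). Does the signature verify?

verifies

Left side g^H mod p:
825^2062 mod 3739 = 2559
Right side y^r · r^s mod p:
2544^3537 mod 3739 = 3270
3537^929 mod 3739 = 1589
3270·1589 = 5196030 ≡ 2559 (mod 3739)
2559 ≡ 2559 (mod 3739), so the signature is genuine.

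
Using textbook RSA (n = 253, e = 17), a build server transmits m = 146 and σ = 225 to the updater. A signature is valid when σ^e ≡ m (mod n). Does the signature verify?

verifies

σ^2 ≡ 225^2 = 50625 ≡ 25
σ^4 ≡ 25^2 = 625 ≡ 119
σ^8 ≡ 119^2 = 14161 ≡ 246
σ^16 ≡ 246^2 = 60516 ≡ 49
17 = 16 + 1, so σ^17 ≡ 49·225 ≡ 146 (mod 253)
Since 146 equals the digest 146, verification succeeds.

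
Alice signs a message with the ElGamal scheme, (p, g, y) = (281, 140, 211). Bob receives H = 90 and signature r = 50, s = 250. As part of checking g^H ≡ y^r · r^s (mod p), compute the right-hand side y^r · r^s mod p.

109

Squares mod 281: 211^1≡211, 211^2≡123, 211^4≡236, 211^8≡58, 211^16≡273, 211^32≡64
50 = 32 + 16 + 2, so 211^50 ≡ 64·273·123 ≡ 249 (mod 281)
Squares mod 281: 50^1≡50, 50^2≡252, 50^4≡279, 50^8≡4, 50^16≡16, 50^32≡256, 50^64≡63, 50^128≡35
250 = 128 + 64 + 32 + 16 + 8 + 2, so 50^250 ≡ 35·63·256·16·4·252 ≡ 181 (mod 281)
y^r · r^s ≡ 249·181 = 45069 ≡ 109 (mod 281)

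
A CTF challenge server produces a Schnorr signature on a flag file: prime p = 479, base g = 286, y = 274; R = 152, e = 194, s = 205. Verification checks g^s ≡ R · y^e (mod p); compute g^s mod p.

424

286^2 = 81796 ≡ 366
286^4 ≡ 366^2 = 133956 ≡ 315
286^8 ≡ 315^2 = 99225 ≡ 72
286^16 ≡ 72^2 = 5184 ≡ 394
286^32 ≡ 394^2 = 155236 ≡ 40
286^64 ≡ 40^2 = 1600 ≡ 163
286^128 ≡ 163^2 = 26569 ≡ 224
205 = 128 + 64 + 8 + 4 + 1, so 286^205 ≡ 224·163·72·315·286 ≡ 424 (mod 479)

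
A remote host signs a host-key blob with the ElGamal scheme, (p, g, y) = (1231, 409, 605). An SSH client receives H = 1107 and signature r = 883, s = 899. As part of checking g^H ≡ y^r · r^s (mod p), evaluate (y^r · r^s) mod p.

1099

605^2 = 366025 ≡ 418
605^4 ≡ 418^2 = 174724 ≡ 1153
605^8 ≡ 1153^2 = 1329409 ≡ 1160
605^16 ≡ 1160^2 = 1345600 ≡ 117
605^32 ≡ 117^2 = 13689 ≡ 148
605^64 ≡ 148^2 = 21904 ≡ 977
605^128 ≡ 977^2 = 954529 ≡ 504
605^256 ≡ 504^2 = 254016 ≡ 430
605^512 ≡ 430^2 = 184900 ≡ 250
883 = 512 + 256 + 64 + 32 + 16 + 2 + 1, so 605^883 ≡ 250·430·977·148·117·418·605 ≡ 586 (mod 1231)
883^2 = 779689 ≡ 466
883^4 ≡ 466^2 = 217156 ≡ 500
883^8 ≡ 500^2 = 250000 ≡ 107
883^16 ≡ 107^2 = 11449 ≡ 370
883^32 ≡ 370^2 = 136900 ≡ 259
883^64 ≡ 259^2 = 67081 ≡ 607
883^128 ≡ 607^2 = 368449 ≡ 380
883^256 ≡ 380^2 = 144400 ≡ 373
883^512 ≡ 373^2 = 139129 ≡ 26
899 = 512 + 256 + 128 + 2 + 1, so 883^899 ≡ 26·373·380·466·883 ≡ 693 (mod 1231)
y^r · r^s ≡ 586·693 = 406098 ≡ 1099 (mod 1231)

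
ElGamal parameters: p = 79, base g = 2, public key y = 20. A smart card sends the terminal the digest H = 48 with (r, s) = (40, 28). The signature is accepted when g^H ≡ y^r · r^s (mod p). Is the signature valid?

valid

Left side g^H mod p:
2^2 = 4
2^4 ≡ 4^2 = 16
2^8 ≡ 16^2 = 256 ≡ 19
2^16 ≡ 19^2 = 361 ≡ 45
2^32 ≡ 45^2 = 2025 ≡ 50
48 = 32 + 16, so 2^48 ≡ 50·45 ≡ 38 (mod 79)
Right side y^r · r^s mod p:
20^2 = 400 ≡ 5
20^4 ≡ 5^2 = 25
20^8 ≡ 25^2 = 625 ≡ 72
20^16 ≡ 72^2 = 5184 ≡ 49
20^32 ≡ 49^2 = 2401 ≡ 31
40 = 32 + 8, so 20^40 ≡ 31·72 ≡ 20 (mod 79)
40^2 = 1600 ≡ 20
40^4 ≡ 20^2 = 400 ≡ 5
40^8 ≡ 5^2 = 25
40^16 ≡ 25^2 = 625 ≡ 72
28 = 16 + 8 + 4, so 40^28 ≡ 72·25·5 ≡ 73 (mod 79)
20·73 = 1460 ≡ 38 (mod 79)
38 ≡ 38 (mod 79), so the signature is genuine.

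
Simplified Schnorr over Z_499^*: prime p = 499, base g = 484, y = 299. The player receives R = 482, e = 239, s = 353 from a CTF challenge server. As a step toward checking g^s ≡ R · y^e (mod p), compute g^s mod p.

122

484^353 mod 499 = 122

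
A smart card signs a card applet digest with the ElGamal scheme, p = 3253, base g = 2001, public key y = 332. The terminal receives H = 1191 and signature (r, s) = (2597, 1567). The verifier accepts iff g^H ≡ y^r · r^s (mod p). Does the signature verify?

verifies

Left side g^H mod p:
2001^2 = 4004001 ≡ 2811
2001^4 ≡ 2811^2 = 7901721 ≡ 184
2001^8 ≡ 184^2 = 33856 ≡ 1326
2001^16 ≡ 1326^2 = 1758276 ≡ 1656
2001^32 ≡ 1656^2 = 2742336 ≡ 57
2001^64 ≡ 57^2 = 3249
2001^128 ≡ 3249^2 = 10556001 ≡ 16
2001^256 ≡ 16^2 = 256
2001^512 ≡ 256^2 = 65536 ≡ 476
2001^1024 ≡ 476^2 = 226576 ≡ 2119
1191 = 1024 + 128 + 32 + 4 + 2 + 1, so 2001^1191 ≡ 2119·16·57·184·2811·2001 ≡ 124 (mod 3253)
Right side y^r · r^s mod p:
332^2 = 110224 ≡ 2875
332^4 ≡ 2875^2 = 8265625 ≡ 3005
332^8 ≡ 3005^2 = 9030025 ≡ 2950
332^16 ≡ 2950^2 = 8702500 ≡ 725
332^32 ≡ 725^2 = 525625 ≡ 1892
332^64 ≡ 1892^2 = 3579664 ≡ 1364
332^128 ≡ 1364^2 = 1860496 ≡ 3033
332^256 ≡ 3033^2 = 9199089 ≡ 2858
332^512 ≡ 2858^2 = 8168164 ≡ 3134
332^1024 ≡ 3134^2 = 9821956 ≡ 1149
332^2048 ≡ 1149^2 = 1320201 ≡ 2736
2597 = 2048 + 512 + 32 + 4 + 1, so 332^2597 ≡ 2736·3134·1892·3005·332 ≡ 620 (mod 3253)
2597^2 = 6744409 ≡ 940
2597^4 ≡ 940^2 = 883600 ≡ 2037
2597^8 ≡ 2037^2 = 4149369 ≡ 1794
2597^16 ≡ 1794^2 = 3218436 ≡ 1219
2597^32 ≡ 1219^2 = 1485961 ≡ 2593
2597^64 ≡ 2593^2 = 6723649 ≡ 2951
2597^128 ≡ 2951^2 = 8708401 ≡ 120
2597^256 ≡ 120^2 = 14400 ≡ 1388
2597^512 ≡ 1388^2 = 1926544 ≡ 768
2597^1024 ≡ 768^2 = 589824 ≡ 1031
1567 = 1024 + 512 + 16 + 8 + 4 + 2 + 1, so 2597^1567 ≡ 1031·768·1219·1794·2037·940·2597 ≡ 1952 (mod 3253)
620·1952 = 1210240 ≡ 124 (mod 3253)
124 ≡ 124 (mod 3253), so the signature is genuine.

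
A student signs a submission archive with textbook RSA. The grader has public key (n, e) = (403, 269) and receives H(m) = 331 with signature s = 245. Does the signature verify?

does not verify

s^2 ≡ 245^2 = 60025 ≡ 381
s^4 ≡ 381^2 = 145161 ≡ 81
s^8 ≡ 81^2 = 6561 ≡ 113
s^16 ≡ 113^2 = 12769 ≡ 276
s^32 ≡ 276^2 = 76176 ≡ 9
s^64 ≡ 9^2 = 81
s^128 ≡ 81^2 = 6561 ≡ 113
s^256 ≡ 113^2 = 12769 ≡ 276
269 = 256 + 8 + 4 + 1, so s^269 ≡ 276·113·81·245 ≡ 72 (mod 403)
s^269 mod 403 = 72, but H(m) = 331.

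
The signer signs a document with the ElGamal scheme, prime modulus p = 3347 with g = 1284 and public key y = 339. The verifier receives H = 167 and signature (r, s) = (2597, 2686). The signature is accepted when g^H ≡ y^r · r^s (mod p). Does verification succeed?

Left side g^H mod p:
Squares mod 3347: 1284^1≡1284, 1284^2≡1932, 1284^4≡719, 1284^8≡1523, 1284^16≡58, 1284^32≡17, 1284^64≡289, 1284^128≡3193
167 = 128 + 32 + 4 + 2 + 1, so 1284^167 ≡ 3193·17·719·1932·1284 ≡ 1373 (mod 3347)
Right side y^r · r^s mod p:
Squares mod 3347: 339^1≡339, 339^2≡1123, 339^4≡2657, 339^8≡826, 339^16≡2835, 339^32≡1078, 339^64≡675, 339^128≡433, 339^256≡57, 339^512≡3249, 339^1024≡2910, 339^2048≡190
2597 = 2048 + 512 + 32 + 4 + 1, so 339^2597 ≡ 190·3249·1078·2657·339 ≡ 1582 (mod 3347)
Squares mod 3347: 2597^1≡2597, 2597^2≡204, 2597^4≡1452, 2597^8≡3041, 2597^16≡3267, 2597^32≡3053, 2597^64≡2761, 2597^128≡2002, 2597^256≡1645, 2597^512≡1649, 2597^1024≡1437, 2597^2048≡3217
2686 = 2048 + 512 + 64 + 32 + 16 + 8 + 4 + 2, so 2597^2686 ≡ 3217·1649·2761·3053·3267·3041·1452·204 ≡ 379 (mod 3347)
1582·379 = 599578 ≡ 465 (mod 3347)
1373 ≠ 465, so verification fails.

fails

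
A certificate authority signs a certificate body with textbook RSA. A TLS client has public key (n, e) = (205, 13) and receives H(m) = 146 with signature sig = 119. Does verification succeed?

sig^13 mod 205 = 59
sig^13 mod 205 = 59, but H(m) = 146.

fails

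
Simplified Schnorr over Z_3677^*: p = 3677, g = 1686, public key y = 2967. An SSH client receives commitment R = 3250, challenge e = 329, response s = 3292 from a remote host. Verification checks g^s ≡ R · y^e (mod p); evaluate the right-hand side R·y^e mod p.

2967^2 = 8803089 ≡ 351
2967^4 ≡ 351^2 = 123201 ≡ 1860
2967^8 ≡ 1860^2 = 3459600 ≡ 3220
2967^16 ≡ 3220^2 = 10368400 ≡ 2937
2967^32 ≡ 2937^2 = 8625969 ≡ 3404
2967^64 ≡ 3404^2 = 11587216 ≡ 989
2967^128 ≡ 989^2 = 978121 ≡ 39
2967^256 ≡ 39^2 = 1521
329 = 256 + 64 + 8 + 1, so 2967^329 ≡ 1521·989·3220·2967 ≡ 1537 (mod 3677)
R · y^e ≡ 3250·1537 = 4995250 ≡ 1884 (mod 3677)

1884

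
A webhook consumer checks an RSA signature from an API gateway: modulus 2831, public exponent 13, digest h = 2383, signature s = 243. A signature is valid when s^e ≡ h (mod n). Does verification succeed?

s^2 ≡ 243^2 = 59049 ≡ 2429
s^4 ≡ 2429^2 = 5900041 ≡ 237
s^8 ≡ 237^2 = 56169 ≡ 2380
13 = 8 + 4 + 1, so s^13 ≡ 2380·237·243 ≡ 884 (mod 2831)
The recovered value 884 does not match the digest 2383.

fails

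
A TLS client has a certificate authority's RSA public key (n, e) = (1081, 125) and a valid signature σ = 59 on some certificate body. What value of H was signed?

478

Squares mod 1081: σ^1≡59, σ^2≡238, σ^4≡432, σ^8≡692, σ^16≡1062, σ^32≡361, σ^64≡601
125 = 64 + 32 + 16 + 8 + 4 + 1, so σ^125 ≡ 601·361·1062·692·432·59 ≡ 478 (mod 1081)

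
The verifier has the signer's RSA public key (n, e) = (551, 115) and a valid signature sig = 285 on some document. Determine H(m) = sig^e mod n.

513

sig^2 ≡ 285^2 = 81225 ≡ 228
sig^4 ≡ 228^2 = 51984 ≡ 190
sig^8 ≡ 190^2 = 36100 ≡ 285
sig^16 ≡ 285^2 = 81225 ≡ 228
sig^32 ≡ 228^2 = 51984 ≡ 190
sig^64 ≡ 190^2 = 36100 ≡ 285
115 = 64 + 32 + 16 + 2 + 1, so sig^115 ≡ 285·190·228·228·285 ≡ 513 (mod 551)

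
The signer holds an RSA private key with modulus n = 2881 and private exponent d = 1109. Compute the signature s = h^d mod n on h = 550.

Squares mod 2881: h^1≡550, h^2≡2876, h^4≡25, h^8≡625, h^16≡1690, h^32≡1029, h^64≡1514, h^128≡1801, h^256≡2476, h^512≡2689, h^1024≡2292
1109 = 1024 + 64 + 16 + 4 + 1, so h^1109 ≡ 2292·1514·1690·25·550 ≡ 442 (mod 2881)

442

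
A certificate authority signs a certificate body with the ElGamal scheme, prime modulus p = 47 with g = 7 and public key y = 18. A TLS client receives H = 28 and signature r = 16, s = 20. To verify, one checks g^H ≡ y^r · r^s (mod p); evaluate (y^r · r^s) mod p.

28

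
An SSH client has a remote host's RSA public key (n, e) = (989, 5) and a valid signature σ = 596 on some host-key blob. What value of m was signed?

566

σ^2 ≡ 596^2 = 355216 ≡ 165
σ^4 ≡ 165^2 = 27225 ≡ 522
5 = 4 + 1, so σ^5 ≡ 522·596 ≡ 566 (mod 989)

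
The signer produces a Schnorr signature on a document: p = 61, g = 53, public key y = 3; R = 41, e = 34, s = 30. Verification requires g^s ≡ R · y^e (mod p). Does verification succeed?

fails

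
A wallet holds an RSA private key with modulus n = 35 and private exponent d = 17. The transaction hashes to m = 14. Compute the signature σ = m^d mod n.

14

m^2 ≡ 14^2 = 196 ≡ 21
m^4 ≡ 21^2 = 441 ≡ 21
m^8 ≡ 21^2 = 441 ≡ 21
m^16 ≡ 21^2 = 441 ≡ 21
17 = 16 + 1, so m^17 ≡ 21·14 ≡ 14 (mod 35)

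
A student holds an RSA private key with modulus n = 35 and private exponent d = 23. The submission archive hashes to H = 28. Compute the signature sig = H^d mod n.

H^2 ≡ 28^2 = 784 ≡ 14
H^4 ≡ 14^2 = 196 ≡ 21
H^8 ≡ 21^2 = 441 ≡ 21
H^16 ≡ 21^2 = 441 ≡ 21
23 = 16 + 4 + 2 + 1, so H^23 ≡ 21·21·14·28 ≡ 7 (mod 35)

7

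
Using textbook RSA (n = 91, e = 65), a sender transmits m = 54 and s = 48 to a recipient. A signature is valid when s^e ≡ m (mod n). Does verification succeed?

s^2 ≡ 48^2 = 2304 ≡ 29
s^4 ≡ 29^2 = 841 ≡ 22
s^8 ≡ 22^2 = 484 ≡ 29
s^16 ≡ 29^2 = 841 ≡ 22
s^32 ≡ 22^2 = 484 ≡ 29
s^64 ≡ 29^2 = 841 ≡ 22
65 = 64 + 1, so s^65 ≡ 22·48 ≡ 55 (mod 91)
s^65 mod 91 = 55, but m = 54.

fails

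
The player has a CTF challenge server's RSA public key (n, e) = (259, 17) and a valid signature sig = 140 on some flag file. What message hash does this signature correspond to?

14

sig^2 ≡ 140^2 = 19600 ≡ 175
sig^4 ≡ 175^2 = 30625 ≡ 63
sig^8 ≡ 63^2 = 3969 ≡ 84
sig^16 ≡ 84^2 = 7056 ≡ 63
17 = 16 + 1, so sig^17 ≡ 63·140 ≡ 14 (mod 259)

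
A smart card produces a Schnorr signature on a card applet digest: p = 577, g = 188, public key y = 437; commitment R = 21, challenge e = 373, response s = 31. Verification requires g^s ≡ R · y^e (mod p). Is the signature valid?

invalid

g^s mod p:
Squares mod 577: 188^1≡188, 188^2≡147, 188^4≡260, 188^8≡91, 188^16≡203
31 = 16 + 8 + 4 + 2 + 1, so 188^31 ≡ 203·91·260·147·188 ≡ 388 (mod 577)
R · y^e mod p:
Squares mod 577: 437^1≡437, 437^2≡559, 437^4≡324, 437^8≡539, 437^16≡290, 437^32≡435, 437^64≡546, 437^128≡384, 437^256≡321
373 = 256 + 64 + 32 + 16 + 4 + 1, so 437^373 ≡ 321·546·435·290·324·437 ≡ 305 (mod 577)
21·305 = 6405 ≡ 58 (mod 577)
388 ≠ 58; the check fails.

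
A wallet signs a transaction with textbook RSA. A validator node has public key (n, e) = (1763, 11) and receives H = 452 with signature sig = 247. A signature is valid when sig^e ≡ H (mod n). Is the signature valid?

Squares mod 1763: sig^1≡247, sig^2≡1067, sig^4≡1354, sig^8≡1559
11 = 8 + 2 + 1, so sig^11 ≡ 1559·1067·247 ≡ 452 (mod 1763)
sig^11 mod 1763 = 452 matches H.

valid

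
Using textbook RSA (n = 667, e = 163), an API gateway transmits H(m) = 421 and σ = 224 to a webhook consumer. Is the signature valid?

valid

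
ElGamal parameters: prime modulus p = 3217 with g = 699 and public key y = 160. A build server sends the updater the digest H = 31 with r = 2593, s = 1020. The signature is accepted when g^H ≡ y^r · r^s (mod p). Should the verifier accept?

accept

Left side g^H mod p:
699^2 = 488601 ≡ 2834
699^4 ≡ 2834^2 = 8031556 ≡ 1924
699^8 ≡ 1924^2 = 3701776 ≡ 2226
699^16 ≡ 2226^2 = 4955076 ≡ 896
31 = 16 + 8 + 4 + 2 + 1, so 699^31 ≡ 896·2226·1924·2834·699 ≡ 1710 (mod 3217)
Right side y^r · r^s mod p:
160^2 = 25600 ≡ 3081
160^4 ≡ 3081^2 = 9492561 ≡ 2411
160^8 ≡ 2411^2 = 5812921 ≡ 3019
160^16 ≡ 3019^2 = 9114361 ≡ 600
160^32 ≡ 600^2 = 360000 ≡ 2913
160^64 ≡ 2913^2 = 8485569 ≡ 2340
160^128 ≡ 2340^2 = 5475600 ≡ 266
160^256 ≡ 266^2 = 70756 ≡ 3199
160^512 ≡ 3199^2 = 10233601 ≡ 324
160^1024 ≡ 324^2 = 104976 ≡ 2032
160^2048 ≡ 2032^2 = 4129024 ≡ 1613
2593 = 2048 + 512 + 32 + 1, so 160^2593 ≡ 1613·324·2913·160 ≡ 1645 (mod 3217)
2593^2 = 6723649 ≡ 119
2593^4 ≡ 119^2 = 14161 ≡ 1293
2593^8 ≡ 1293^2 = 1671849 ≡ 2226
2593^16 ≡ 2226^2 = 4955076 ≡ 896
2593^32 ≡ 896^2 = 802816 ≡ 1783
2593^64 ≡ 1783^2 = 3179089 ≡ 693
2593^128 ≡ 693^2 = 480249 ≡ 916
2593^256 ≡ 916^2 = 839056 ≡ 2636
2593^512 ≡ 2636^2 = 6948496 ≡ 2993
1020 = 512 + 256 + 128 + 64 + 32 + 16 + 8 + 4, so 2593^1020 ≡ 2993·2636·916·693·1783·896·2226·1293 ≡ 2074 (mod 3217)
1645·2074 = 3411730 ≡ 1710 (mod 3217)
1710 ≡ 1710 (mod 3217), so the signature is genuine.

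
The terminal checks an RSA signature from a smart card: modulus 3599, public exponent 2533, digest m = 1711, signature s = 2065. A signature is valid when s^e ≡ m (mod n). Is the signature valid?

s^2 ≡ 2065^2 = 4264225 ≡ 3009
s^4 ≡ 3009^2 = 9054081 ≡ 2596
s^8 ≡ 2596^2 = 6739216 ≡ 1888
s^16 ≡ 1888^2 = 3564544 ≡ 1534
s^32 ≡ 1534^2 = 2353156 ≡ 3009
s^64 ≡ 3009^2 = 9054081 ≡ 2596
s^128 ≡ 2596^2 = 6739216 ≡ 1888
s^256 ≡ 1888^2 = 3564544 ≡ 1534
s^512 ≡ 1534^2 = 2353156 ≡ 3009
s^1024 ≡ 3009^2 = 9054081 ≡ 2596
s^2048 ≡ 2596^2 = 6739216 ≡ 1888
2533 = 2048 + 256 + 128 + 64 + 32 + 4 + 1, so s^2533 ≡ 1888·1534·1888·2596·3009·2596·2065 ≡ 1711 (mod 3599)
1711 = m, so the signature checks out.

valid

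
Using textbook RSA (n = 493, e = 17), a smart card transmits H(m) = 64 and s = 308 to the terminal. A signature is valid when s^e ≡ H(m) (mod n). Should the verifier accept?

reject

s^17 mod 493 = 461
s^17 mod 493 = 461, but H(m) = 64.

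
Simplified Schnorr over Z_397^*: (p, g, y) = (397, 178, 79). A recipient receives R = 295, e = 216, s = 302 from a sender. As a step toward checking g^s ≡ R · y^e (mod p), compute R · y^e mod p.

295

79^2 = 6241 ≡ 286
79^4 ≡ 286^2 = 81796 ≡ 14
79^8 ≡ 14^2 = 196
79^16 ≡ 196^2 = 38416 ≡ 304
79^32 ≡ 304^2 = 92416 ≡ 312
79^64 ≡ 312^2 = 97344 ≡ 79
79^128 ≡ 79^2 = 6241 ≡ 286
216 = 128 + 64 + 16 + 8, so 79^216 ≡ 286·79·304·196 ≡ 1 (mod 397)
R · y^e ≡ 295·1 = 295 ≡ 295 (mod 397)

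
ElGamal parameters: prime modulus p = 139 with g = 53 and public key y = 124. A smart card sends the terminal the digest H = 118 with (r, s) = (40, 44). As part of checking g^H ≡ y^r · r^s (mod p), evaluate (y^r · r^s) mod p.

81

124^40 mod 139 = 127
40^44 mod 139 = 28
y^r · r^s ≡ 127·28 = 3556 ≡ 81 (mod 139)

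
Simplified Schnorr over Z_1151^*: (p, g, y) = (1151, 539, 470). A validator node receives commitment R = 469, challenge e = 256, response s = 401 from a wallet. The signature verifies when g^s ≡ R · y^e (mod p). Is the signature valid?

g^s mod p:
Squares mod 1151: 539^1≡539, 539^2≡469, 539^4≡120, 539^8≡588, 539^16≡444, 539^32≡315, 539^64≡239, 539^128≡722, 539^256≡1032
401 = 256 + 128 + 16 + 1, so 539^401 ≡ 1032·722·444·539 ≡ 539 (mod 1151)
R · y^e mod p:
Squares mod 1151: 470^1≡470, 470^2≡1059, 470^4≡407, 470^8≡1056, 470^16≡968, 470^32≡110, 470^64≡590, 470^128≡498, 470^256≡539
470^256 ≡ 539 (mod 1151)
469·539 = 252791 ≡ 722 (mod 1151)
539 ≠ 722; the check fails.

invalid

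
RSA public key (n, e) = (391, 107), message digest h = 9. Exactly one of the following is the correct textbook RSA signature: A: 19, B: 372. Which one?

B

Candidate A: 19^2 = 361; 19^4 ≡ 361^2 = 130321 ≡ 118; 19^8 ≡ 118^2 = 13924 ≡ 239; 19^16 ≡ 239^2 = 57121 ≡ 35; 19^32 ≡ 35^2 = 1225 ≡ 52; 19^64 ≡ 52^2 = 2704 ≡ 358; 107 = 64 + 32 + 8 + 2 + 1, so 19^107 ≡ 358·52·239·361·19 ≡ 382 (mod 391)
Candidate B: 372^2 = 138384 ≡ 361; 372^4 ≡ 361^2 = 130321 ≡ 118; 372^8 ≡ 118^2 = 13924 ≡ 239; 372^16 ≡ 239^2 = 57121 ≡ 35; 372^32 ≡ 35^2 = 1225 ≡ 52; 372^64 ≡ 52^2 = 2704 ≡ 358; 107 = 64 + 32 + 8 + 2 + 1, so 372^107 ≡ 358·52·239·361·372 ≡ 9 (mod 391)
  → matches h = 9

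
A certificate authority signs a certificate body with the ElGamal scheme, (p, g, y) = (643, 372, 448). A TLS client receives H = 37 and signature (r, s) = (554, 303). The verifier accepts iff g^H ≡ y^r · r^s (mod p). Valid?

Left side g^H mod p:
Squares mod 643: 372^1≡372, 372^2≡139, 372^4≡31, 372^8≡318, 372^16≡173, 372^32≡351
37 = 32 + 4 + 1, so 372^37 ≡ 351·31·372 ≡ 47 (mod 643)
Right side y^r · r^s mod p:
Squares mod 643: 448^1≡448, 448^2≡88, 448^4≡28, 448^8≡141, 448^16≡591, 448^32≡132, 448^64≡63, 448^128≡111, 448^256≡104, 448^512≡528
554 = 512 + 32 + 8 + 2, so 448^554 ≡ 528·132·141·88 ≡ 550 (mod 643)
Squares mod 643: 554^1≡554, 554^2≡205, 554^4≡230, 554^8≡174, 554^16≡55, 554^32≡453, 554^64≡92, 554^128≡105, 554^256≡94
303 = 256 + 32 + 8 + 4 + 2 + 1, so 554^303 ≡ 94·453·174·230·205·554 ≡ 200 (mod 643)
550·200 = 110000 ≡ 47 (mod 643)
47 ≡ 47 (mod 643), so the signature is genuine.

yes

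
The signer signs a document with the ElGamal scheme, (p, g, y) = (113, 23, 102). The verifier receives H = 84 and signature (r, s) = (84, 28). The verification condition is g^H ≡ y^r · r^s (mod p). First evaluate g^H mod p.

15

Squares mod 113: 23^1≡23, 23^2≡77, 23^4≡53, 23^8≡97, 23^16≡30, 23^32≡109, 23^64≡16
84 = 64 + 16 + 4, so 23^84 ≡ 16·30·53 ≡ 15 (mod 113)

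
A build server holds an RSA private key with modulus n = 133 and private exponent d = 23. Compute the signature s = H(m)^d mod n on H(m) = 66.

(H(m))^2 ≡ 66^2 = 4356 ≡ 100
(H(m))^4 ≡ 100^2 = 10000 ≡ 25
(H(m))^8 ≡ 25^2 = 625 ≡ 93
(H(m))^16 ≡ 93^2 = 8649 ≡ 4
23 = 16 + 4 + 2 + 1, so (H(m))^23 ≡ 4·25·100·66 ≡ 54 (mod 133)

54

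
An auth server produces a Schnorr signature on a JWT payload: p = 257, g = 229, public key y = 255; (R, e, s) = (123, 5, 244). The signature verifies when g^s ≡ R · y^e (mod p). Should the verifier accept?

g^s mod p:
229^244 mod 257 = 176
R · y^e mod p:
255^5 mod 257 = 225
123·225 = 27675 ≡ 176 (mod 257)
176 ≡ 176 (mod 257); signature holds.

accept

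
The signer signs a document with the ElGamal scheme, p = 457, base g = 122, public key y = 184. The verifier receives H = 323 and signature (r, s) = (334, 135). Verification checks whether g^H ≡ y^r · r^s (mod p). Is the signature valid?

valid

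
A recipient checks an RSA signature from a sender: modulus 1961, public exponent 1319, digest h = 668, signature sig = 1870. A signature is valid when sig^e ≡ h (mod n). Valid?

Squares mod 1961: sig^1≡1870, sig^2≡437, sig^4≡752, sig^8≡736, sig^16≡460, sig^32≡1773, sig^64≡46, sig^128≡155, sig^256≡493, sig^512≡1846, sig^1024≡1459
1319 = 1024 + 256 + 32 + 4 + 2 + 1, so sig^1319 ≡ 1459·493·1773·752·437·1870 ≡ 130 (mod 1961)
130 ≠ 668, so verification fails.

no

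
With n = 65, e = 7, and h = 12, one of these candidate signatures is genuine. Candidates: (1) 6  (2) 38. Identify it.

2

Candidate 1: Squares mod 65: 6^1≡6, 6^2≡36, 6^4≡61; 7 = 4 + 2 + 1, so 6^7 ≡ 61·36·6 ≡ 46 (mod 65)
Candidate 2: Squares mod 65: 38^1≡38, 38^2≡14, 38^4≡1; 7 = 4 + 2 + 1, so 38^7 ≡ 1·14·38 ≡ 12 (mod 65)
  → matches h = 12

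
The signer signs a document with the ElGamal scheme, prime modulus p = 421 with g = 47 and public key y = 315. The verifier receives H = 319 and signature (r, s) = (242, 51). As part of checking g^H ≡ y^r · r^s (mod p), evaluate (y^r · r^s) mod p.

315^2 = 99225 ≡ 290
315^4 ≡ 290^2 = 84100 ≡ 321
315^8 ≡ 321^2 = 103041 ≡ 317
315^16 ≡ 317^2 = 100489 ≡ 291
315^32 ≡ 291^2 = 84681 ≡ 60
315^64 ≡ 60^2 = 3600 ≡ 232
315^128 ≡ 232^2 = 53824 ≡ 357
242 = 128 + 64 + 32 + 16 + 2, so 315^242 ≡ 357·232·60·291·290 ≡ 60 (mod 421)
242^2 = 58564 ≡ 45
242^4 ≡ 45^2 = 2025 ≡ 341
242^8 ≡ 341^2 = 116281 ≡ 85
242^16 ≡ 85^2 = 7225 ≡ 68
242^32 ≡ 68^2 = 4624 ≡ 414
51 = 32 + 16 + 2 + 1, so 242^51 ≡ 414·68·45·242 ≡ 133 (mod 421)
y^r · r^s ≡ 60·133 = 7980 ≡ 402 (mod 421)

402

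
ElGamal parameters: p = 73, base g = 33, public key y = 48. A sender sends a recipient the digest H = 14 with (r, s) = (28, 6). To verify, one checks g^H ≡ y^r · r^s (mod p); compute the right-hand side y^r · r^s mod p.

Squares mod 73: 48^1≡48, 48^2≡41, 48^4≡2, 48^8≡4, 48^16≡16
28 = 16 + 8 + 4, so 48^28 ≡ 16·4·2 ≡ 55 (mod 73)
Squares mod 73: 28^1≡28, 28^2≡54, 28^4≡69
6 = 4 + 2, so 28^6 ≡ 69·54 ≡ 3 (mod 73)
y^r · r^s ≡ 55·3 = 165 ≡ 19 (mod 73)

19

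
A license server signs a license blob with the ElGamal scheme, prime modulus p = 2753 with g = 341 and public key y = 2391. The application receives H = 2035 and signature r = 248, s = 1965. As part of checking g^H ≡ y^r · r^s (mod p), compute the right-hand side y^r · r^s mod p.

1567

2391^2 = 5716881 ≡ 1653
2391^4 ≡ 1653^2 = 2732409 ≡ 1433
2391^8 ≡ 1433^2 = 2053489 ≡ 2504
2391^16 ≡ 2504^2 = 6270016 ≡ 1435
2391^32 ≡ 1435^2 = 2059225 ≡ 2734
2391^64 ≡ 2734^2 = 7474756 ≡ 361
2391^128 ≡ 361^2 = 130321 ≡ 930
248 = 128 + 64 + 32 + 16 + 8, so 2391^248 ≡ 930·361·2734·1435·2504 ≡ 1933 (mod 2753)
248^2 = 61504 ≡ 938
248^4 ≡ 938^2 = 879844 ≡ 1637
248^8 ≡ 1637^2 = 2679769 ≡ 1100
248^16 ≡ 1100^2 = 1210000 ≡ 1433
248^32 ≡ 1433^2 = 2053489 ≡ 2504
248^64 ≡ 2504^2 = 6270016 ≡ 1435
248^128 ≡ 1435^2 = 2059225 ≡ 2734
248^256 ≡ 2734^2 = 7474756 ≡ 361
248^512 ≡ 361^2 = 130321 ≡ 930
248^1024 ≡ 930^2 = 864900 ≡ 458
1965 = 1024 + 512 + 256 + 128 + 32 + 8 + 4 + 1, so 248^1965 ≡ 458·930·361·2734·2504·1100·1637·248 ≡ 2412 (mod 2753)
y^r · r^s ≡ 1933·2412 = 4662396 ≡ 1567 (mod 2753)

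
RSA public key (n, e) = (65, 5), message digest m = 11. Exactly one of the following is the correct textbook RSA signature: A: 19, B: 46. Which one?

Candidate A: 19^2 = 361 ≡ 36; 19^4 ≡ 36^2 = 1296 ≡ 61; 5 = 4 + 1, so 19^5 ≡ 61·19 ≡ 54 (mod 65)
Candidate B: 46^2 = 2116 ≡ 36; 46^4 ≡ 36^2 = 1296 ≡ 61; 5 = 4 + 1, so 46^5 ≡ 61·46 ≡ 11 (mod 65)
  → matches m = 11

B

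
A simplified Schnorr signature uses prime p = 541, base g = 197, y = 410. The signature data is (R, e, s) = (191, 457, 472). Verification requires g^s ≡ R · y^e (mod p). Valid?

g^s mod p:
197^2 = 38809 ≡ 398
197^4 ≡ 398^2 = 158404 ≡ 432
197^8 ≡ 432^2 = 186624 ≡ 520
197^16 ≡ 520^2 = 270400 ≡ 441
197^32 ≡ 441^2 = 194481 ≡ 262
197^64 ≡ 262^2 = 68644 ≡ 478
197^128 ≡ 478^2 = 228484 ≡ 182
197^256 ≡ 182^2 = 33124 ≡ 123
472 = 256 + 128 + 64 + 16 + 8, so 197^472 ≡ 123·182·478·441·520 ≡ 453 (mod 541)
R · y^e mod p:
410^2 = 168100 ≡ 390
410^4 ≡ 390^2 = 152100 ≡ 79
410^8 ≡ 79^2 = 6241 ≡ 290
410^16 ≡ 290^2 = 84100 ≡ 245
410^32 ≡ 245^2 = 60025 ≡ 515
410^64 ≡ 515^2 = 265225 ≡ 135
410^128 ≡ 135^2 = 18225 ≡ 372
410^256 ≡ 372^2 = 138384 ≡ 429
457 = 256 + 128 + 64 + 8 + 1, so 410^457 ≡ 429·372·135·290·410 ≡ 331 (mod 541)
191·331 = 63221 ≡ 465 (mod 541)
453 ≠ 465; the check fails.

no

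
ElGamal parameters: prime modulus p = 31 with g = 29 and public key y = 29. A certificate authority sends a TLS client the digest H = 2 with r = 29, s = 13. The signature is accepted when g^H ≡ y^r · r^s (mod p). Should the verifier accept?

Left side g^H mod p:
29^2 mod 31 = 4
Right side y^r · r^s mod p:
29^29 mod 31 = 15
29^13 mod 31 = 23
15·23 = 345 ≡ 4 (mod 31)
4 ≡ 4 (mod 31), so the signature is genuine.

accept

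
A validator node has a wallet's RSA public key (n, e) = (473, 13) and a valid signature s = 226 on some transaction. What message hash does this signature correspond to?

348

s^2 ≡ 226^2 = 51076 ≡ 465
s^4 ≡ 465^2 = 216225 ≡ 64
s^8 ≡ 64^2 = 4096 ≡ 312
13 = 8 + 4 + 1, so s^13 ≡ 312·64·226 ≡ 348 (mod 473)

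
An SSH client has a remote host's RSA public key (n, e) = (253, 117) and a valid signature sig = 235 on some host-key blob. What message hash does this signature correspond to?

247

Squares mod 253: sig^1≡235, sig^2≡71, sig^4≡234, sig^8≡108, sig^16≡26, sig^32≡170, sig^64≡58
117 = 64 + 32 + 16 + 4 + 1, so sig^117 ≡ 58·170·26·234·235 ≡ 247 (mod 253)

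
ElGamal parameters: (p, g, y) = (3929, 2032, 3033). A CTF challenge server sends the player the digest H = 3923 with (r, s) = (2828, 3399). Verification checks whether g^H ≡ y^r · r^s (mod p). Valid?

Left side g^H mod p:
Squares mod 3929: 2032^1≡2032, 2032^2≡3574, 2032^4≡297, 2032^8≡1771, 2032^16≡1099, 2032^32≡1598, 2032^64≡3683, 2032^128≡1581, 2032^256≡717, 2032^512≡3319, 2032^1024≡2774, 2032^2048≡2094
3923 = 2048 + 1024 + 512 + 256 + 64 + 16 + 2 + 1, so 2032^3923 ≡ 2094·2774·3319·717·3683·1099·3574·2032 ≡ 2865 (mod 3929)
Right side y^r · r^s mod p:
Squares mod 3929: 3033^1≡3033, 3033^2≡1300, 3033^4≡530, 3033^8≡1941, 3033^16≡3499, 3033^32≡237, 3033^64≡1163, 3033^128≡993, 3033^256≡3799, 3033^512≡1184, 3033^1024≡3132, 3033^2048≡2640
2828 = 2048 + 512 + 256 + 8 + 4, so 3033^2828 ≡ 2640·1184·3799·1941·530 ≡ 2385 (mod 3929)
Squares mod 3929: 2828^1≡2828, 2828^2≡2069, 2828^4≡2080, 2828^8≡571, 2828^16≡3863, 2828^32≡427, 2828^64≡1595, 2828^128≡1962, 2828^256≡2953, 2828^512≡1758, 2828^1024≡2370, 2828^2048≡2359
3399 = 2048 + 1024 + 256 + 64 + 4 + 2 + 1, so 2828^3399 ≡ 2359·2370·2953·1595·2080·2069·2828 ≡ 1385 (mod 3929)
2385·1385 = 3303225 ≡ 2865 (mod 3929)
2865 ≡ 2865 (mod 3929), so the signature is genuine.

yes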